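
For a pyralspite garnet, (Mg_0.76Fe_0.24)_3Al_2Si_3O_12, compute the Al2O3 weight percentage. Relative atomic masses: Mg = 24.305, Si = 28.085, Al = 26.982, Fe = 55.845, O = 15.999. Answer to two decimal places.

Formula mass = 425.831 g/mol.
2 Al → 1.0000 mol Al2O3 per formula unit; M(Al2O3) = 101.961, so Al2O3 mass = 101.961 g.
101.961/425.831 × 100 = 23.94 wt%.

23.94 wt%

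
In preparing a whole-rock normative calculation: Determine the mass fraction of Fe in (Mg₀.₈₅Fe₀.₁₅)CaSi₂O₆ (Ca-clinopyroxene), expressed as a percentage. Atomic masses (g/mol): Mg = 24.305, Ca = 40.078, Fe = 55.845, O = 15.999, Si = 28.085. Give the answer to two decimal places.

3.79 weight percent

Formula mass = 0.85*24.305 + 0.15*55.845 + 1*40.078 + 2*28.085 + 6*15.999 = 221.278 g/mol, of which 8.377 g is Fe.
So Fe makes up 8.377/221.278 = 0.0379 of the mass, i.e. 3.79%.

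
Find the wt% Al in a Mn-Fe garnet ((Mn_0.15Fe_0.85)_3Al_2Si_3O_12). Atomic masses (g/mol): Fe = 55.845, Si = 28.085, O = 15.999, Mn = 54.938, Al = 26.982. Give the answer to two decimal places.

M((Mn_0.15Fe_0.85)_3Al_2Si_3O_12) = 497.334 g/mol.
Al contributes 2 × 26.982 = 53.964 g per mole.
53.964/497.334 = 0.1085 → 10.85%.

10.85 weight percent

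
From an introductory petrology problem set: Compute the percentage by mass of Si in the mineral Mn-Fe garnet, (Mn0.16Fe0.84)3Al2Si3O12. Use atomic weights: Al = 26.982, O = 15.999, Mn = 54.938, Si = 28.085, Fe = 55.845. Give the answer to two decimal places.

16.94 mass %

Formula mass = 0.48*54.938 + 2.52*55.845 + 2*26.982 + 3*28.085 + 12*15.999 = 497.307 g/mol, of which 84.255 g is Si.
So Si makes up 84.255/497.307 = 0.1694 of the mass, i.e. 16.94%.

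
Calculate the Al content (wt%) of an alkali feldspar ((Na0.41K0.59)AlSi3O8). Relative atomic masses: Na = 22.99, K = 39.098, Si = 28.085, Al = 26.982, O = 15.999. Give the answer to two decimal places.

M((Na0.41K0.59)AlSi3O8) = 271.723 g/mol.
Al contributes 1 × 26.982 = 26.982 g per mole.
26.982/271.723 = 0.0993 → 9.93%.

9.93 wt%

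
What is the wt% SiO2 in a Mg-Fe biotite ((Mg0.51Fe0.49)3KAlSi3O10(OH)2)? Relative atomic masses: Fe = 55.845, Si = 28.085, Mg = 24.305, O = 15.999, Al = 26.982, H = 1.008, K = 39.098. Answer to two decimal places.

38.88 wt%

Molar mass of (Mg0.51Fe0.49)3KAlSi3O10(OH)2 = 1.53×24.305 + 1.47×55.845 + 1×39.098 + 1×26.982 + 3×28.085 + 12×15.999 + 2×1.008 = 463.618 g/mol.
Each formula unit contains 3 Si, equivalent to 3/1 = 3.0000 mol SiO2.
M(SiO2) = 1×28.085 + 2×15.999 = 60.083 g/mol.
Mass of SiO2 per formula unit = 3.0000 × 60.083 = 180.249 g.
SiO2 wt% = 180.249 / 463.618 × 100 = 38.88%.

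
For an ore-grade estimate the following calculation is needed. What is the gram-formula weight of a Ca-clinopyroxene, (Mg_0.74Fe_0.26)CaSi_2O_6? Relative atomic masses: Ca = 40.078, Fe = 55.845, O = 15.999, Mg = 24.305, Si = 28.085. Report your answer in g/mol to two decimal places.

Mg: 0.74 × 24.305 = 17.9857
Fe: 0.26 × 55.845 = 14.5197
Ca: 1 × 40.078 = 40.0780
Si: 2 × 28.085 = 56.1700
O: 6 × 15.999 = 95.9940
Summing the contributions gives the formula mass.

224.75 g/mol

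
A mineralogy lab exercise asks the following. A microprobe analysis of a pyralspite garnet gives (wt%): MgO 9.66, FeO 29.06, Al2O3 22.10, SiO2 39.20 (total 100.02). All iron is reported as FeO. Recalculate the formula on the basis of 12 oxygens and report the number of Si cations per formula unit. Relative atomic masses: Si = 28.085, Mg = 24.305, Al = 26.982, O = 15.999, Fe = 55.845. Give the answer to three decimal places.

3.012 Si apfu

MgO (M=40.304): mol = 0.23968; Mg = 0.23968, O = 0.23968.
FeO (M=71.844): mol = 0.40449; Fe = 0.40449, O = 0.40449.
Al2O3 (M=101.961): mol = 0.21675; Al = 0.43350, O = 0.65025.
SiO2 (M=60.083): mol = 0.65243; Si = 0.65243, O = 1.30486.
ΣO = 2.59928; factor = 12/ΣO = 4.61666.
Si apfu = 0.65243 × 4.61666 = 3.012.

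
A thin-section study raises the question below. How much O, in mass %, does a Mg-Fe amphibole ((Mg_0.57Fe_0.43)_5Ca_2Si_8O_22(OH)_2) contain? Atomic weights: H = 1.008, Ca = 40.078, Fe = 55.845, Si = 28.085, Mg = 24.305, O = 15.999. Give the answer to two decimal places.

43.63 mass %

Formula mass = 2.85*24.305 + 2.15*55.845 + 2*40.078 + 8*28.085 + 24*15.999 + 2*1.008 = 880.164 g/mol, of which 383.976 g is O.
So O makes up 383.976/880.164 = 0.4363 of the mass, i.e. 43.63%.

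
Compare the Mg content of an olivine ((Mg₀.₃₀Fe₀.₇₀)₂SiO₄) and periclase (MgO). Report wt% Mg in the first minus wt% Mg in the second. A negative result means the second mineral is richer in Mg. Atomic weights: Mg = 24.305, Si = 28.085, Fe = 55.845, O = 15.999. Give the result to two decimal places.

Mg in (Mg₀.₃₀Fe₀.₇₀)₂SiO₄: molar mass 184.847 g/mol; 0.60×24.305 = 14.583 g → 7.89 wt%.
Mg in MgO: molar mass 40.304 g/mol; 1×24.305 = 24.305 g → 60.30 wt%.
Difference = 7.89 − 60.30 = -52.41 percentage points.

-52.41 percentage points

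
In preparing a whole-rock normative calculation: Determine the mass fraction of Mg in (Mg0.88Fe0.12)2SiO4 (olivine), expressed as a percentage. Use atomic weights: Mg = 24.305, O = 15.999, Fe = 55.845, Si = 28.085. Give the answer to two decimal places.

28.85 mass %

Formula mass = 1.76×24.305 + 0.24×55.845 + 1×28.085 + 4×15.999 = 148.261 g/mol, of which 42.777 g is Mg.
So Mg makes up 42.777/148.261 = 0.2885 of the mass, i.e. 28.85%.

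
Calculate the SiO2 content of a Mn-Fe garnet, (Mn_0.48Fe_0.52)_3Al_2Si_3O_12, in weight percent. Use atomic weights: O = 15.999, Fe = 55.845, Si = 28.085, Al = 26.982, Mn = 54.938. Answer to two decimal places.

Molar mass of (Mn_0.48Fe_0.52)_3Al_2Si_3O_12 = 1.44×54.938 + 1.56×55.845 + 2×26.982 + 3×28.085 + 12×15.999 = 496.436 g/mol.
Each formula unit contains 3 Si, equivalent to 3/1 = 3.0000 mol SiO2.
M(SiO2) = 1×28.085 + 2×15.999 = 60.083 g/mol.
Mass of SiO2 per formula unit = 3.0000 × 60.083 = 180.249 g.
SiO2 wt% = 180.249 / 496.436 × 100 = 36.31%.

36.31 wt%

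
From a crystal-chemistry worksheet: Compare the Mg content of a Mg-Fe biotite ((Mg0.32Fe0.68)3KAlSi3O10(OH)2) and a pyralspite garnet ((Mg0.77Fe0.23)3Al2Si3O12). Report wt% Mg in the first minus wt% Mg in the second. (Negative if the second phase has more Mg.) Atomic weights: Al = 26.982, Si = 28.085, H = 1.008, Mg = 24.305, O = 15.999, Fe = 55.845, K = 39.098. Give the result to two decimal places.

-8.37 percentage points

Mg in (Mg0.32Fe0.68)3KAlSi3O10(OH)2: molar mass 481.596 g/mol; 0.96×24.305 = 23.333 g → 4.84 wt%.
Mg in (Mg0.77Fe0.23)3Al2Si3O12: molar mass 424.885 g/mol; 2.31×24.305 = 56.145 g → 13.21 wt%.
Difference = 4.84 − 13.21 = -8.37 percentage points.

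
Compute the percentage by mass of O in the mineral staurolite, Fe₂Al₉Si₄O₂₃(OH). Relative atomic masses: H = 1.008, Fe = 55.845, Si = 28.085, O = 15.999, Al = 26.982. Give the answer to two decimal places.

45.08 wt%

M(Fe₂Al₉Si₄O₂₃(OH)) = 851.852 g/mol.
O contributes 24 × 15.999 = 383.976 g per mole.
383.976/851.852 = 0.4508 → 45.08%.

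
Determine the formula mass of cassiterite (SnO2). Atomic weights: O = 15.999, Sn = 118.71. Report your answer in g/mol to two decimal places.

The formula mass is the sum 1(118.71) + 2(15.999).

150.71 g/mol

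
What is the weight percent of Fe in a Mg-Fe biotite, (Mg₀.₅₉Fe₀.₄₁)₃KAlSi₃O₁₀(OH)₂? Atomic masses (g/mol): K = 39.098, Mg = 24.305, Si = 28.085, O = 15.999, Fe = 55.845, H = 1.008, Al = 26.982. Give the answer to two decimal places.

15.06 weight percent

M((Mg₀.₅₉Fe₀.₄₁)₃KAlSi₃O₁₀(OH)₂) = 456.048 g/mol.
Fe contributes 1.23 × 55.845 = 68.689 g per mole.
68.689/456.048 = 0.1506 → 15.06%.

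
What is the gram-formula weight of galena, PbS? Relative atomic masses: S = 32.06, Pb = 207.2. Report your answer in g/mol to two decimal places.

239.26 g/mol

The formula mass is the sum 1(207.2) + 1(32.06).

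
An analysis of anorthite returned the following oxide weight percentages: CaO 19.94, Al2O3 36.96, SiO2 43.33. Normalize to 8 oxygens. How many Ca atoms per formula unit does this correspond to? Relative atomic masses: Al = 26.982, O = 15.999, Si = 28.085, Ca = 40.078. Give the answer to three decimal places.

19.94 wt% CaO ÷ 56.077 g/mol = 0.35558 mol, giving 0.35558 Ca and 0.35558 O.
36.96 wt% Al2O3 ÷ 101.961 g/mol = 0.36249 mol, giving 0.72498 Al and 1.08747 O.
43.33 wt% SiO2 ÷ 60.083 g/mol = 0.72117 mol, giving 0.72117 Si and 1.44234 O.
Oxygen sums to 2.88539; scaling by 8/2.88539 = 2.77259 puts the formula on 8 O.
Ca: 0.35558 × 2.77259 = 0.986 atoms per formula unit.

0.986 Ca apfu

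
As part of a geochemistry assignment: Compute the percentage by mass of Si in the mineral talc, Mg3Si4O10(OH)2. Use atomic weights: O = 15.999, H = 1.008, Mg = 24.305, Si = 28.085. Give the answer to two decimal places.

M(Mg3Si4O10(OH)2) = 379.259 g/mol.
Si contributes 4 × 28.085 = 112.340 g per mole.
112.340/379.259 = 0.2962 → 29.62%.

29.62 weight percent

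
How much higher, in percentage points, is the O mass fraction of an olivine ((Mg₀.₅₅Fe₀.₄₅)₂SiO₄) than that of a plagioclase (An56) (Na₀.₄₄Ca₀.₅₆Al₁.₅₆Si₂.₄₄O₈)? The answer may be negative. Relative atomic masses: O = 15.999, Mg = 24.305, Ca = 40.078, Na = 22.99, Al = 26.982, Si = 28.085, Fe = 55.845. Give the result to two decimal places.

O in (Mg₀.₅₅Fe₀.₄₅)₂SiO₄: molar mass 169.077 g/mol; 4×15.999 = 63.996 g → 37.85 wt%.
O in Na₀.₄₄Ca₀.₅₆Al₁.₅₆Si₂.₄₄O₈: molar mass 271.171 g/mol; 8×15.999 = 127.992 g → 47.20 wt%.
Difference = 37.85 − 47.20 = -9.35 percentage points.

-9.35 percentage points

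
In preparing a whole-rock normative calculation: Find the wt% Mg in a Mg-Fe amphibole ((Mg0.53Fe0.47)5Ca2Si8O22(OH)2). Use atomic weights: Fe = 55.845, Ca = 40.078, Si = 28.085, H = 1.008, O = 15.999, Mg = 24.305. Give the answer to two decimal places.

Molar mass of (Mg0.53Fe0.47)5Ca2Si8O22(OH)2: 2.65·24.305 + 2.35·55.845 + 2·40.078 + 8·28.085 + 24·15.999 + 2·1.008 = 886.472 g/mol.
Mass of Mg per formula unit: 2.65 × 24.305 = 64.408 g.
Weight fraction Mg = 64.408 / 886.472 = 0.0727.

7.27 mass %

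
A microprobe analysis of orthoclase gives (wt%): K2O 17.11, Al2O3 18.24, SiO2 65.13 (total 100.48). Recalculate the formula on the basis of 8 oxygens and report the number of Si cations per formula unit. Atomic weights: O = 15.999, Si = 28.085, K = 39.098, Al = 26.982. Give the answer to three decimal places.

3.005 Si apfu

K2O: 17.11/94.195 = 0.18164 mol → 0.36328 mol K, 0.18164 mol O.
Al2O3: 18.24/101.961 = 0.17889 mol → 0.35778 mol Al, 0.53667 mol O.
SiO2: 65.13/60.083 = 1.08400 mol → 1.08400 mol Si, 2.16800 mol O.
Total oxygen = 2.88631 mol. Normalization factor = 8/2.88631 = 2.77171.
Si per 8 O = 1.08400 × 2.77171 = 3.005.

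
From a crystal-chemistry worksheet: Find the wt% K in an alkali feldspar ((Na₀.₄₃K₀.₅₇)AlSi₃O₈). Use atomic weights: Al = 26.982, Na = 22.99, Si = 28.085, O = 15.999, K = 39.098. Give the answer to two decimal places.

Molar mass of (Na₀.₄₃K₀.₅₇)AlSi₃O₈: 0.43*22.99 + 0.57*39.098 + 1*26.982 + 3*28.085 + 8*15.999 = 271.401 g/mol.
Mass of K per formula unit: 0.57 × 39.098 = 22.286 g.
Weight fraction K = 22.286 / 271.401 = 0.0821.

8.21 mass %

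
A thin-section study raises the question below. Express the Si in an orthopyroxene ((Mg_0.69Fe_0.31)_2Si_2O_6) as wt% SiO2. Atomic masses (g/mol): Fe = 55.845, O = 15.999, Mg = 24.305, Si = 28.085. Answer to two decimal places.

54.54 wt%

Formula mass = 220.329 g/mol.
2 Si → 2.0000 mol SiO2 per formula unit; M(SiO2) = 60.083, so SiO2 mass = 120.166 g.
120.166/220.329 × 100 = 54.54 wt%.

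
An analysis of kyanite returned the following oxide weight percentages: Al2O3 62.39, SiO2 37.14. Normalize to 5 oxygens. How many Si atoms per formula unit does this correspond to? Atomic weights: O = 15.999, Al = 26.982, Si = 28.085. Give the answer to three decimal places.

1.006 Si apfu

Al2O3: 62.39/101.961 = 0.61190 mol → 1.22380 mol Al, 1.83570 mol O.
SiO2: 37.14/60.083 = 0.61814 mol → 0.61814 mol Si, 1.23628 mol O.
Total oxygen = 3.07198 mol. Normalization factor = 5/3.07198 = 1.62761.
Si per 5 O = 0.61814 × 1.62761 = 1.006.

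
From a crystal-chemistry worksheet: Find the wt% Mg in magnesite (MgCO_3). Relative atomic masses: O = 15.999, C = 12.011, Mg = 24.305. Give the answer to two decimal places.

28.83 weight percent

M(MgCO_3) = 84.313 g/mol.
Mg contributes 1 × 24.305 = 24.305 g per mole.
24.305/84.313 = 0.2883 → 28.83%.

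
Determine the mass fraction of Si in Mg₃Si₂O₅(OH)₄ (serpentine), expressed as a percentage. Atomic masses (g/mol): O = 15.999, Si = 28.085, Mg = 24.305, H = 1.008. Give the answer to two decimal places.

20.27 mass %

Formula mass = 3·24.305 + 2·28.085 + 9·15.999 + 4·1.008 = 277.108 g/mol, of which 56.170 g is Si.
So Si makes up 56.170/277.108 = 0.2027 of the mass, i.e. 20.27%.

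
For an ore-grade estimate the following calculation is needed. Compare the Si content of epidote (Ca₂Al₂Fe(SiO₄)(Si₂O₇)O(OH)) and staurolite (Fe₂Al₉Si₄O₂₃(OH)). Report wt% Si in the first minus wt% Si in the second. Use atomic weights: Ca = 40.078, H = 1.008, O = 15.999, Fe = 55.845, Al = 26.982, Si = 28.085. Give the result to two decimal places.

First mineral: 84.255 g Si in 483.215 g formula = 17.44 wt% Si.
Second mineral: 112.340 g Si in 851.852 g formula = 13.19 wt% Si.
17.44% − 13.19% gives a difference of 4.25 percentage points.

4.25 percentage points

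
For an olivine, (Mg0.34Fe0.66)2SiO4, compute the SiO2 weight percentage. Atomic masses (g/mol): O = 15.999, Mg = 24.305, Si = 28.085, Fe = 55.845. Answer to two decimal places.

32.95 wt%

M((Mg0.34Fe0.66)2SiO4) = 182.324 g/mol; M(SiO2) = 60.083 g/mol.
Moles SiO2 per formula unit = 1 Si ÷ 1 = 1.0000.
SiO2 fraction = (1.0000 × 60.083) / 182.324 = 60.083/182.324 = 0.3295.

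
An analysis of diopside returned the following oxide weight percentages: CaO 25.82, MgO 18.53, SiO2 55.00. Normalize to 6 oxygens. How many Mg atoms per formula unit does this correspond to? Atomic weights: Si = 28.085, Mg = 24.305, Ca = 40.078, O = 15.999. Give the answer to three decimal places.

CaO: 25.82/56.077 = 0.46044 mol → 0.46044 mol Ca, 0.46044 mol O.
MgO: 18.53/40.304 = 0.45976 mol → 0.45976 mol Mg, 0.45976 mol O.
SiO2: 55.00/60.083 = 0.91540 mol → 0.91540 mol Si, 1.83080 mol O.
Total oxygen = 2.75100 mol. Normalization factor = 6/2.75100 = 2.18103.
Mg per 6 O = 0.45976 × 2.18103 = 1.003.

1.003 Mg apfu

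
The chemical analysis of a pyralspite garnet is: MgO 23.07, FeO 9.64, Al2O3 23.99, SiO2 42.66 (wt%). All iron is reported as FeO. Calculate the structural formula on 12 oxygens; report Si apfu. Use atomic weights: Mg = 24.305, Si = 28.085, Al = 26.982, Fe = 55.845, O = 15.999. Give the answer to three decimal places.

MgO: 23.07/40.304 = 0.57240 mol → 0.57240 mol Mg, 0.57240 mol O.
FeO: 9.64/71.844 = 0.13418 mol → 0.13418 mol Fe, 0.13418 mol O.
Al2O3: 23.99/101.961 = 0.23529 mol → 0.47058 mol Al, 0.70587 mol O.
SiO2: 42.66/60.083 = 0.71002 mol → 0.71002 mol Si, 1.42004 mol O.
Total oxygen = 2.83249 mol. Normalization factor = 12/2.83249 = 4.23656.
Si per 12 O = 0.71002 × 4.23656 = 3.008.

3.008 Si apfu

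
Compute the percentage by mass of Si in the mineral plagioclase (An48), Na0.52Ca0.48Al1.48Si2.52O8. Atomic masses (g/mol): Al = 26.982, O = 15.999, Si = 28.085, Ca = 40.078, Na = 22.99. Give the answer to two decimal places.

M(Na0.52Ca0.48Al1.48Si2.52O8) = 269.892 g/mol.
Si contributes 2.52 × 28.085 = 70.774 g per mole.
70.774/269.892 = 0.2622 → 26.22%.

26.22 weight percent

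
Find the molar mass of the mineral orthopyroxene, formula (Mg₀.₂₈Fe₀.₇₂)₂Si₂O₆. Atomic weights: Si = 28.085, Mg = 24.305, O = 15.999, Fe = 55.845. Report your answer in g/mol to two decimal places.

246.19 g/mol

M = 0.56×24.305 + 1.44×55.845 + 2×28.085 + 6×15.999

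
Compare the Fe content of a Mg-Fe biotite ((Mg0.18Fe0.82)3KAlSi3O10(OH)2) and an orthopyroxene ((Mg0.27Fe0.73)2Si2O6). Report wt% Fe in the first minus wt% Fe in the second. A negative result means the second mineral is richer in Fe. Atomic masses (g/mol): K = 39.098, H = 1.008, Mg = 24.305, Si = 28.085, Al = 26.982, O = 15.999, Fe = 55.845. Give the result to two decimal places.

-5.27 percentage points

M((Mg0.18Fe0.82)3KAlSi3O10(OH)2) = 494.842 g/mol, so wt% Fe = 137.379/494.842 × 100 = 27.76%.
M((Mg0.27Fe0.73)2Si2O6) = 246.822 g/mol, so wt% Fe = 81.534/246.822 × 100 = 33.03%.
27.76 − 33.03 = -5.27 pp.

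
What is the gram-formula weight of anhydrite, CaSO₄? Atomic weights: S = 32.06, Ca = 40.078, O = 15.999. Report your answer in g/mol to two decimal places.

M = 1·40.078 + 1·32.06 + 4·15.999

136.13 g/mol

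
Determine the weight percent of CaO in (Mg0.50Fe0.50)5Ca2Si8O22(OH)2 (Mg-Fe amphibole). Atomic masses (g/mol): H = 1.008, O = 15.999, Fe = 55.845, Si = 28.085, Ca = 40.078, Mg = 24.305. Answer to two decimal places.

M((Mg0.50Fe0.50)5Ca2Si8O22(OH)2) = 891.203 g/mol; M(CaO) = 56.077 g/mol.
Moles CaO per formula unit = 2 Ca ÷ 1 = 2.0000.
CaO fraction = (2.0000 × 56.077) / 891.203 = 112.154/891.203 = 0.1258.

12.58 wt%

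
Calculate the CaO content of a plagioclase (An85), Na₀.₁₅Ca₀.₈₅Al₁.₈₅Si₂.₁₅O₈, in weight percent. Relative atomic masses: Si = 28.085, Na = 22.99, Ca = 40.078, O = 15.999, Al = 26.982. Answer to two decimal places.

Formula mass = 275.806 g/mol.
0.85 Ca → 0.8500 mol CaO per formula unit; M(CaO) = 56.077, so CaO mass = 47.665 g.
47.665/275.806 × 100 = 17.28 wt%.

17.28 wt%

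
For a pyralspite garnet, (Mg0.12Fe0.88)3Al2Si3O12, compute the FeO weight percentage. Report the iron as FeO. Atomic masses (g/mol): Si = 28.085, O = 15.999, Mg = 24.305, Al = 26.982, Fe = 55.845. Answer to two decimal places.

M((Mg0.12Fe0.88)3Al2Si3O12) = 486.388 g/mol; M(FeO) = 71.844 g/mol.
Moles FeO per formula unit = 2.64 Fe ÷ 1 = 2.6400.
FeO fraction = (2.6400 × 71.844) / 486.388 = 189.668/486.388 = 0.3900.

39.00 wt%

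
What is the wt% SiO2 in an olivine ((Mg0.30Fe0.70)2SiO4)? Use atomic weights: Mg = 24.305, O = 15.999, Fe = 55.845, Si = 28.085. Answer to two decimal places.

32.50 wt%

Molar mass of (Mg0.30Fe0.70)2SiO4 = 0.60*24.305 + 1.40*55.845 + 1*28.085 + 4*15.999 = 184.847 g/mol.
Each formula unit contains 1 Si, equivalent to 1/1 = 1.0000 mol SiO2.
M(SiO2) = 1×28.085 + 2×15.999 = 60.083 g/mol.
Mass of SiO2 per formula unit = 1.0000 × 60.083 = 60.083 g.
SiO2 wt% = 60.083 / 184.847 × 100 = 32.50%.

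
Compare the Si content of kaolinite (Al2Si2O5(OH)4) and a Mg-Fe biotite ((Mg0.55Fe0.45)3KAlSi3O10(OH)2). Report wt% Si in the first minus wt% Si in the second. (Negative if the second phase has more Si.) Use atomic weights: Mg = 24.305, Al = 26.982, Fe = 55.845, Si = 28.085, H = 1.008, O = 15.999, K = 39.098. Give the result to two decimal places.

3.44 percentage points

M(Al2Si2O5(OH)4) = 258.157 g/mol, so wt% Si = 56.170/258.157 × 100 = 21.76%.
M((Mg0.55Fe0.45)3KAlSi3O10(OH)2) = 459.833 g/mol, so wt% Si = 84.255/459.833 × 100 = 18.32%.
21.76 − 18.32 = 3.44 pp.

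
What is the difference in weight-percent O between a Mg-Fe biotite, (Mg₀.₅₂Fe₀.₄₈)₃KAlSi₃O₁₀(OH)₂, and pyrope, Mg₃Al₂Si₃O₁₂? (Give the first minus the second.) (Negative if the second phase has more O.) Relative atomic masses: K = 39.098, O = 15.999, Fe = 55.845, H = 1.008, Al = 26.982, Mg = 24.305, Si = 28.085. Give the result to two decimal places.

M((Mg₀.₅₂Fe₀.₄₈)₃KAlSi₃O₁₀(OH)₂) = 462.672 g/mol, so wt% O = 191.988/462.672 × 100 = 41.50%.
M(Mg₃Al₂Si₃O₁₂) = 403.122 g/mol, so wt% O = 191.988/403.122 × 100 = 47.63%.
41.50 − 47.63 = -6.13 pp.

-6.13 percentage points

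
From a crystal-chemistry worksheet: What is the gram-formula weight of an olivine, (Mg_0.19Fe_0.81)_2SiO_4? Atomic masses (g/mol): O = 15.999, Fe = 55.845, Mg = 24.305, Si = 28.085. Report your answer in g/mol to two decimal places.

The formula mass is the sum 0.38·24.305 + 1.62·55.845 + 1·28.085 + 4·15.999.

191.79 g/mol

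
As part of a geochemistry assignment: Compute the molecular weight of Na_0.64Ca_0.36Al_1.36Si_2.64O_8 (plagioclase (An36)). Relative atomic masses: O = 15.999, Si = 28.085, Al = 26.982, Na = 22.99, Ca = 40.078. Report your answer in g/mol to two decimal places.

Na: 0.64 × 22.99 = 14.7136
Ca: 0.36 × 40.078 = 14.4281
Al: 1.36 × 26.982 = 36.6955
Si: 2.64 × 28.085 = 74.1444
O: 8 × 15.999 = 127.9920
Summing the contributions gives the formula mass.

267.97 g/mol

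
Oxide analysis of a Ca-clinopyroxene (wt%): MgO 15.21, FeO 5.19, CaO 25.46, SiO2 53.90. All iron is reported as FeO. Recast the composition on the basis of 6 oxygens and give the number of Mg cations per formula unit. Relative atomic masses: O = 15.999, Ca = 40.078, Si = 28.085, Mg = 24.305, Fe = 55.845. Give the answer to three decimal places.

0.839 Mg apfu

MgO (M=40.304): mol = 0.37738; Mg = 0.37738, O = 0.37738.
FeO (M=71.844): mol = 0.07224; Fe = 0.07224, O = 0.07224.
CaO (M=56.077): mol = 0.45402; Ca = 0.45402, O = 0.45402.
SiO2 (M=60.083): mol = 0.89709; Si = 0.89709, O = 1.79418.
ΣO = 2.69782; factor = 6/ΣO = 2.22402.
Mg apfu = 0.37738 × 2.22402 = 0.839.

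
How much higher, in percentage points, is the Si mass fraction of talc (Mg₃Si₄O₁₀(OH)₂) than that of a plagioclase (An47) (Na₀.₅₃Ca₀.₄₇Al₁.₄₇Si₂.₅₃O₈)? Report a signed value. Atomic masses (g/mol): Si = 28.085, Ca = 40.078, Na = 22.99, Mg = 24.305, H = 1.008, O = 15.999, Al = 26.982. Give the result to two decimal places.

First mineral: 112.340 g Si in 379.259 g formula = 29.62 wt% Si.
Second mineral: 71.055 g Si in 269.732 g formula = 26.34 wt% Si.
29.62% − 26.34% gives a difference of 3.28 percentage points.

3.28 percentage points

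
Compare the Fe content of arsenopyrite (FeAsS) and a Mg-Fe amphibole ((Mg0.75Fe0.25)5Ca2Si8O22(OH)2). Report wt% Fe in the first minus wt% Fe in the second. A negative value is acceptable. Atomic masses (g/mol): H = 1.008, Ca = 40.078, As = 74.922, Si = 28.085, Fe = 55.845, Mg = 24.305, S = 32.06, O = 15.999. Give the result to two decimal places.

26.10 percentage points

Fe in FeAsS: molar mass 162.827 g/mol; 1×55.845 = 55.845 g → 34.30 wt%.
Fe in (Mg0.75Fe0.25)5Ca2Si8O22(OH)2: molar mass 851.778 g/mol; 1.25×55.845 = 69.806 g → 8.20 wt%.
Difference = 34.30 − 8.20 = 26.10 percentage points.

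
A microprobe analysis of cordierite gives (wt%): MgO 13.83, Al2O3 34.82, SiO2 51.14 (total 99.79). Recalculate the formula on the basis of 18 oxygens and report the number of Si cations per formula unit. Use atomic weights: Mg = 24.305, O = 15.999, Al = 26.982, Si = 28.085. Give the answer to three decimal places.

4.991 Si apfu

MgO: 13.83/40.304 = 0.34314 mol → 0.34314 mol Mg, 0.34314 mol O.
Al2O3: 34.82/101.961 = 0.34150 mol → 0.68300 mol Al, 1.02450 mol O.
SiO2: 51.14/60.083 = 0.85116 mol → 0.85116 mol Si, 1.70232 mol O.
Total oxygen = 3.06996 mol. Normalization factor = 18/3.06996 = 5.86327.
Si per 18 O = 0.85116 × 5.86327 = 4.991.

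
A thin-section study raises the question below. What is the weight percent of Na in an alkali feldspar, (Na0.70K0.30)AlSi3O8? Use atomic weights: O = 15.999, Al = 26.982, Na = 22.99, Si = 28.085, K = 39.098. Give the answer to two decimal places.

6.03 mass %

Molar mass of (Na0.70K0.30)AlSi3O8: 0.70*22.99 + 0.30*39.098 + 1*26.982 + 3*28.085 + 8*15.999 = 267.051 g/mol.
Mass of Na per formula unit: 0.70 × 22.99 = 16.093 g.
Weight fraction Na = 16.093 / 267.051 = 0.0603.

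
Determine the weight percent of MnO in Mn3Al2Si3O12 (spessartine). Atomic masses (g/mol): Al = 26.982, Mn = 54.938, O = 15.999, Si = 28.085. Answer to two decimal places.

Formula mass = 495.021 g/mol.
3 Mn → 3.0000 mol MnO per formula unit; M(MnO) = 70.937, so MnO mass = 212.811 g.
212.811/495.021 × 100 = 42.99 wt%.

42.99 wt%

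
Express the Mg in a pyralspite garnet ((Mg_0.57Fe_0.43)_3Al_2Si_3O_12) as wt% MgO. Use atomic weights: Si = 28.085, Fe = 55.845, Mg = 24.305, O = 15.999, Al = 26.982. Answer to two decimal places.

15.53 wt%

Molar mass of (Mg_0.57Fe_0.43)_3Al_2Si_3O_12 = 1.71*24.305 + 1.29*55.845 + 2*26.982 + 3*28.085 + 12*15.999 = 443.809 g/mol.
Each formula unit contains 1.71 Mg, equivalent to 1.71/1 = 1.7100 mol MgO.
M(MgO) = 1×24.305 + 1×15.999 = 40.304 g/mol.
Mass of MgO per formula unit = 1.7100 × 40.304 = 68.920 g.
MgO wt% = 68.920 / 443.809 × 100 = 15.53%.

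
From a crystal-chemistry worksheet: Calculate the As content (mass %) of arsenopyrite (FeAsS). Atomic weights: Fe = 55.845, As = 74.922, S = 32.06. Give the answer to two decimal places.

46.01 mass %

Formula mass = 1*55.845 + 1*74.922 + 1*32.06 = 162.827 g/mol, of which 74.922 g is As.
So As makes up 74.922/162.827 = 0.4601 of the mass, i.e. 46.01%.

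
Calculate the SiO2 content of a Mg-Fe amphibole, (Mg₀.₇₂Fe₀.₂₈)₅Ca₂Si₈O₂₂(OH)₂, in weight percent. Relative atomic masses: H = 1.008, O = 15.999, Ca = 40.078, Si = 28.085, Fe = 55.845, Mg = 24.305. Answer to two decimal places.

56.12 wt%

M((Mg₀.₇₂Fe₀.₂₈)₅Ca₂Si₈O₂₂(OH)₂) = 856.509 g/mol; M(SiO2) = 60.083 g/mol.
Moles SiO2 per formula unit = 8 Si ÷ 1 = 8.0000.
SiO2 fraction = (8.0000 × 60.083) / 856.509 = 480.664/856.509 = 0.5612.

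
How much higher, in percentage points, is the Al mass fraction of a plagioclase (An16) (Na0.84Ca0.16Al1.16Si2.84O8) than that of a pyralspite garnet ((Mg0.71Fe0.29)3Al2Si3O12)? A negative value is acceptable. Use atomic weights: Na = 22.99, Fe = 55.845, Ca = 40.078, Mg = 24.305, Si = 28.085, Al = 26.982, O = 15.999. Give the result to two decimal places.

-0.71 percentage points

Al in Na0.84Ca0.16Al1.16Si2.84O8: molar mass 264.777 g/mol; 1.16×26.982 = 31.299 g → 11.82 wt%.
Al in (Mg0.71Fe0.29)3Al2Si3O12: molar mass 430.562 g/mol; 2×26.982 = 53.964 g → 12.53 wt%.
Difference = 11.82 − 12.53 = -0.71 percentage points.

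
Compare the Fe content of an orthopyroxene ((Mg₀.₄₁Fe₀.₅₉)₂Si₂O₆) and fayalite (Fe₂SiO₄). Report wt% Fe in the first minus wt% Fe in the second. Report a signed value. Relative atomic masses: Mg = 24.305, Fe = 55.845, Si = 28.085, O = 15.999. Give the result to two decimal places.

-27.12 percentage points

First mineral: 65.897 g Fe in 237.991 g formula = 27.69 wt% Fe.
Second mineral: 111.690 g Fe in 203.771 g formula = 54.81 wt% Fe.
27.69% − 54.81% gives a difference of -27.12 percentage points.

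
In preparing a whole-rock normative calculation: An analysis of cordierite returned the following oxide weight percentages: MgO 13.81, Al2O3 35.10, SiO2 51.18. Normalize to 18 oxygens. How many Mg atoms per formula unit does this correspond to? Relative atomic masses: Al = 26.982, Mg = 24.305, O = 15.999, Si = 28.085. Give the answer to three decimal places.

2.003 Mg apfu

MgO: 13.81/40.304 = 0.34265 mol → 0.34265 mol Mg, 0.34265 mol O.
Al2O3: 35.10/101.961 = 0.34425 mol → 0.68850 mol Al, 1.03275 mol O.
SiO2: 51.18/60.083 = 0.85182 mol → 0.85182 mol Si, 1.70364 mol O.
Total oxygen = 3.07904 mol. Normalization factor = 18/3.07904 = 5.84598.
Mg per 18 O = 0.34265 × 5.84598 = 2.003.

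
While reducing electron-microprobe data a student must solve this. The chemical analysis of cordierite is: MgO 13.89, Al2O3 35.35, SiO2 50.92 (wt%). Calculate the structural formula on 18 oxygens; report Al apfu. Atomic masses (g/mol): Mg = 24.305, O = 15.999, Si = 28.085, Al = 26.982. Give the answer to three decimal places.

4.053 Al apfu

MgO (M=40.304): mol = 0.34463; Mg = 0.34463, O = 0.34463.
Al2O3 (M=101.961): mol = 0.34670; Al = 0.69340, O = 1.04010.
SiO2 (M=60.083): mol = 0.84749; Si = 0.84749, O = 1.69498.
ΣO = 3.07971; factor = 18/ΣO = 5.84471.
Al apfu = 0.69340 × 5.84471 = 4.053.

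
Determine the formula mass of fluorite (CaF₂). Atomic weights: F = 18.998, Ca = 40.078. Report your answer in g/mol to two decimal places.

78.07 g/mol

Ca: 1 × 40.078 = 40.0780
F: 2 × 18.998 = 37.9960
Summing the contributions gives the formula mass.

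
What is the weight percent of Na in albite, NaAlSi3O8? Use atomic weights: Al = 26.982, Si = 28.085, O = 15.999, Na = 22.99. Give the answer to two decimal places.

8.77 mass %

Molar mass of NaAlSi3O8: 1*22.99 + 1*26.982 + 3*28.085 + 8*15.999 = 262.219 g/mol.
Mass of Na per formula unit: 1 × 22.99 = 22.990 g.
Weight fraction Na = 22.990 / 262.219 = 0.0877.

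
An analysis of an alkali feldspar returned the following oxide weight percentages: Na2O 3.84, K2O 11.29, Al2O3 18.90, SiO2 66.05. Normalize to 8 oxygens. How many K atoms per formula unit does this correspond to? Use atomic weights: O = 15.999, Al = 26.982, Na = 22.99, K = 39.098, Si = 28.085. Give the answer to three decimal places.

Na2O (M=61.979): mol = 0.06196; Na = 0.12392, O = 0.06196.
K2O (M=94.195): mol = 0.11986; K = 0.23972, O = 0.11986.
Al2O3 (M=101.961): mol = 0.18536; Al = 0.37072, O = 0.55608.
SiO2 (M=60.083): mol = 1.09931; Si = 1.09931, O = 2.19862.
ΣO = 2.93652; factor = 8/ΣO = 2.72431.
K apfu = 0.23972 × 2.72431 = 0.653.

0.653 K apfu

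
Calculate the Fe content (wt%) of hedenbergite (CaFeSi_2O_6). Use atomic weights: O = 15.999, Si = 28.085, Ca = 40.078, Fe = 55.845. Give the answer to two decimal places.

M(CaFeSi_2O_6) = 248.087 g/mol.
Fe contributes 1 × 55.845 = 55.845 g per mole.
55.845/248.087 = 0.2251 → 22.51%.

22.51 wt%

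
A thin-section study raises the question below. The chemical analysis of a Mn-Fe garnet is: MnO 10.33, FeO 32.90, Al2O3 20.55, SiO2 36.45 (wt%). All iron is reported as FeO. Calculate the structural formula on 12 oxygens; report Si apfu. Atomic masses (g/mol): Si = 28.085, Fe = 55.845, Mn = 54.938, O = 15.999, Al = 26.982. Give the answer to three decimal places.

10.33 wt% MnO ÷ 70.937 g/mol = 0.14562 mol, giving 0.14562 Mn and 0.14562 O.
32.90 wt% FeO ÷ 71.844 g/mol = 0.45794 mol, giving 0.45794 Fe and 0.45794 O.
20.55 wt% Al2O3 ÷ 101.961 g/mol = 0.20155 mol, giving 0.40310 Al and 0.60465 O.
36.45 wt% SiO2 ÷ 60.083 g/mol = 0.60666 mol, giving 0.60666 Si and 1.21332 O.
Oxygen sums to 2.42153; scaling by 12/2.42153 = 4.95554 puts the formula on 12 O.
Si: 0.60666 × 4.95554 = 3.006 atoms per formula unit.

3.006 Si apfu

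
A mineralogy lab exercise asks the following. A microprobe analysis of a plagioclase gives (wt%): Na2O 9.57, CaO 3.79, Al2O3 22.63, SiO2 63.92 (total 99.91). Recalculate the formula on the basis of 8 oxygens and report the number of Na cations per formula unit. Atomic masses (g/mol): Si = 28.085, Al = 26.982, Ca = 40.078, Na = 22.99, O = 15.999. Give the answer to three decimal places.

Na2O (M=61.979): mol = 0.15441; Na = 0.30882, O = 0.15441.
CaO (M=56.077): mol = 0.06759; Ca = 0.06759, O = 0.06759.
Al2O3 (M=101.961): mol = 0.22195; Al = 0.44390, O = 0.66585.
SiO2 (M=60.083): mol = 1.06386; Si = 1.06386, O = 2.12772.
ΣO = 3.01557; factor = 8/ΣO = 2.65290.
Na apfu = 0.30882 × 2.65290 = 0.819.

0.819 Na apfu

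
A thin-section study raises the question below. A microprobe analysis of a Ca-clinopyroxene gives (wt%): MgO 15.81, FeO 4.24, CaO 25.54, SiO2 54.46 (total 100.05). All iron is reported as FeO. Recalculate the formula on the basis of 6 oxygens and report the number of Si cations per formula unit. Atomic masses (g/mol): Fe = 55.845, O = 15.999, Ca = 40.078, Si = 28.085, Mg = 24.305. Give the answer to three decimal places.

2.000 Si apfu

15.81 wt% MgO ÷ 40.304 g/mol = 0.39227 mol, giving 0.39227 Mg and 0.39227 O.
4.24 wt% FeO ÷ 71.844 g/mol = 0.05902 mol, giving 0.05902 Fe and 0.05902 O.
25.54 wt% CaO ÷ 56.077 g/mol = 0.45545 mol, giving 0.45545 Ca and 0.45545 O.
54.46 wt% SiO2 ÷ 60.083 g/mol = 0.90641 mol, giving 0.90641 Si and 1.81282 O.
Oxygen sums to 2.71956; scaling by 6/2.71956 = 2.20624 puts the formula on 6 O.
Si: 0.90641 × 2.20624 = 2.000 atoms per formula unit.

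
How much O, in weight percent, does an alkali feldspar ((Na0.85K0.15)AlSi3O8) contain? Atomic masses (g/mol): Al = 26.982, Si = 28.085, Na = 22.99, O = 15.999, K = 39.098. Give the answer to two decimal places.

M((Na0.85K0.15)AlSi3O8) = 264.635 g/mol.
O contributes 8 × 15.999 = 127.992 g per mole.
127.992/264.635 = 0.4837 → 48.37%.

48.37 weight percent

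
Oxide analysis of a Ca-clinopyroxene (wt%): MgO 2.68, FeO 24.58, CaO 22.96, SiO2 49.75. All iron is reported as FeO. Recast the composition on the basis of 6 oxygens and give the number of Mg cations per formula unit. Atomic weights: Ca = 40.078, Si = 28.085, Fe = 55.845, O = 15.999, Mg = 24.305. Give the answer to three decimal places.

MgO (M=40.304): mol = 0.06649; Mg = 0.06649, O = 0.06649.
FeO (M=71.844): mol = 0.34213; Fe = 0.34213, O = 0.34213.
CaO (M=56.077): mol = 0.40944; Ca = 0.40944, O = 0.40944.
SiO2 (M=60.083): mol = 0.82802; Si = 0.82802, O = 1.65604.
ΣO = 2.47410; factor = 6/ΣO = 2.42512.
Mg apfu = 0.06649 × 2.42512 = 0.161.

0.161 Mg apfu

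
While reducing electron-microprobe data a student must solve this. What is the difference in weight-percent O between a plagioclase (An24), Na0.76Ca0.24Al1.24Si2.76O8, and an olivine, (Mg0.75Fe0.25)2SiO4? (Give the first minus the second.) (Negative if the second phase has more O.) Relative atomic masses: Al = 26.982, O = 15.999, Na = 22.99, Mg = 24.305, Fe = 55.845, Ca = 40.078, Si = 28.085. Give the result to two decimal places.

M(Na0.76Ca0.24Al1.24Si2.76O8) = 266.055 g/mol, so wt% O = 127.992/266.055 × 100 = 48.11%.
M((Mg0.75Fe0.25)2SiO4) = 156.461 g/mol, so wt% O = 63.996/156.461 × 100 = 40.90%.
48.11 − 40.90 = 7.21 pp.

7.21 percentage points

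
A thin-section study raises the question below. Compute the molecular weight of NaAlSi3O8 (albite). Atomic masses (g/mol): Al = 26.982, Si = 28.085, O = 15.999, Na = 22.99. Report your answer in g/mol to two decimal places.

262.22 g/mol

M = 1·22.99 + 1·26.982 + 3·28.085 + 8·15.999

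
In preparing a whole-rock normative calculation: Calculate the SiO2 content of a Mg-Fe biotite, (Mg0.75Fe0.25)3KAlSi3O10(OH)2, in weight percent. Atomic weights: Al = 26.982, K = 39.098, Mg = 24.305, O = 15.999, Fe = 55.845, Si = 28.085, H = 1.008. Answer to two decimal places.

40.88 wt%

Formula mass = 440.909 g/mol.
3 Si → 3.0000 mol SiO2 per formula unit; M(SiO2) = 60.083, so SiO2 mass = 180.249 g.
180.249/440.909 × 100 = 40.88 wt%.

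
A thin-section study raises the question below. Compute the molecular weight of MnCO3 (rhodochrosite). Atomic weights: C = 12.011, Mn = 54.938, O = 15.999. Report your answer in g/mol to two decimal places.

Mn: 1 × 54.938 = 54.9380
C: 1 × 12.011 = 12.0110
O: 3 × 15.999 = 47.9970
Summing the contributions gives the formula mass.

114.95 g/mol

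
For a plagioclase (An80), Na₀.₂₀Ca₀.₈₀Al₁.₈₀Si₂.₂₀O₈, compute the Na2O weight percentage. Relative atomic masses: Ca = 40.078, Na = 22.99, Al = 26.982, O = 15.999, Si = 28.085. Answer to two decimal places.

M(Na₀.₂₀Ca₀.₈₀Al₁.₈₀Si₂.₂₀O₈) = 275.007 g/mol; M(Na2O) = 61.979 g/mol.
Moles Na2O per formula unit = 0.20 Na ÷ 2 = 0.1000.
Na2O fraction = (0.1000 × 61.979) / 275.007 = 6.198/275.007 = 0.0225.

2.25 wt%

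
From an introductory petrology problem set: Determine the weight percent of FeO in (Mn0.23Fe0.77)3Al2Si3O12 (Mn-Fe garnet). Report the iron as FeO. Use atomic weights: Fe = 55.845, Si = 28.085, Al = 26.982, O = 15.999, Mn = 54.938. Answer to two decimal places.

33.38 wt%

Molar mass of (Mn0.23Fe0.77)3Al2Si3O12 = 0.69×54.938 + 2.31×55.845 + 2×26.982 + 3×28.085 + 12×15.999 = 497.116 g/mol.
Each formula unit contains 2.31 Fe, equivalent to 2.31/1 = 2.3100 mol FeO.
M(FeO) = 1×55.845 + 1×15.999 = 71.844 g/mol.
Mass of FeO per formula unit = 2.3100 × 71.844 = 165.960 g.
FeO wt% = 165.960 / 497.116 × 100 = 33.38%.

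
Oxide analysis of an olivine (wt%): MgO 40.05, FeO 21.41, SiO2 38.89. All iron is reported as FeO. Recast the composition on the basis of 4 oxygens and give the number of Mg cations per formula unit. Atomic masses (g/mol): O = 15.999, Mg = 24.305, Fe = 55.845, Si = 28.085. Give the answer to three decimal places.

1.537 Mg apfu

MgO (M=40.304): mol = 0.99370; Mg = 0.99370, O = 0.99370.
FeO (M=71.844): mol = 0.29801; Fe = 0.29801, O = 0.29801.
SiO2 (M=60.083): mol = 0.64727; Si = 0.64727, O = 1.29454.
ΣO = 2.58625; factor = 4/ΣO = 1.54664.
Mg apfu = 0.99370 × 1.54664 = 1.537.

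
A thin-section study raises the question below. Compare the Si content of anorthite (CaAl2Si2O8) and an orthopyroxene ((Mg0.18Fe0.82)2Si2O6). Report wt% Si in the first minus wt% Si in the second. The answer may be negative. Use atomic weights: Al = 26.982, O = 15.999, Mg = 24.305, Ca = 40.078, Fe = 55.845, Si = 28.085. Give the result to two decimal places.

Si in CaAl2Si2O8: molar mass 278.204 g/mol; 2×28.085 = 56.170 g → 20.19 wt%.
Si in (Mg0.18Fe0.82)2Si2O6: molar mass 252.500 g/mol; 2×28.085 = 56.170 g → 22.25 wt%.
Difference = 20.19 − 22.25 = -2.06 percentage points.

-2.06 percentage points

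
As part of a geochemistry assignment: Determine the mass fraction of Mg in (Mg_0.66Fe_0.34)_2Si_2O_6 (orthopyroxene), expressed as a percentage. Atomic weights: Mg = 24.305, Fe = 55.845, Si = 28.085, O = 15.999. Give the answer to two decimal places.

Formula mass = 1.32*24.305 + 0.68*55.845 + 2*28.085 + 6*15.999 = 222.221 g/mol, of which 32.083 g is Mg.
So Mg makes up 32.083/222.221 = 0.1444 of the mass, i.e. 14.44%.

14.44 mass %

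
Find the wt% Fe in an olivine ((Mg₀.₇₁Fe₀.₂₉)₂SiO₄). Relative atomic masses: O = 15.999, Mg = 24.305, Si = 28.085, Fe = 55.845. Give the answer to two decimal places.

M((Mg₀.₇₁Fe₀.₂₉)₂SiO₄) = 158.984 g/mol.
Fe contributes 0.58 × 55.845 = 32.390 g per mole.
32.390/158.984 = 0.2037 → 20.37%.

20.37 wt%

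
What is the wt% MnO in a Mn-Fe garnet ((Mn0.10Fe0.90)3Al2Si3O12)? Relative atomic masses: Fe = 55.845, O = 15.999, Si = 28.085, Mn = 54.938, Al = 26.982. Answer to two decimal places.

4.28 wt%

Formula mass = 497.470 g/mol.
0.30 Mn → 0.3000 mol MnO per formula unit; M(MnO) = 70.937, so MnO mass = 21.281 g.
21.281/497.470 × 100 = 4.28 wt%.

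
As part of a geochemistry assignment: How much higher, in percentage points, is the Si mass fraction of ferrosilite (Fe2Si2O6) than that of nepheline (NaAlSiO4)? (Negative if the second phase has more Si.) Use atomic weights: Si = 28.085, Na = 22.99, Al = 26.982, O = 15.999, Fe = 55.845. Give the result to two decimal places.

M(Fe2Si2O6) = 263.854 g/mol, so wt% Si = 56.170/263.854 × 100 = 21.29%.
M(NaAlSiO4) = 142.053 g/mol, so wt% Si = 28.085/142.053 × 100 = 19.77%.
21.29 − 19.77 = 1.52 pp.

1.52 percentage points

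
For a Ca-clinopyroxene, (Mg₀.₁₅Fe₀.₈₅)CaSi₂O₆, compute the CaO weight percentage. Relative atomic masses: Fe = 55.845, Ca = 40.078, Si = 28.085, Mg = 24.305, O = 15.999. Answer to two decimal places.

23.04 wt%

Formula mass = 243.356 g/mol.
1 Ca → 1.0000 mol CaO per formula unit; M(CaO) = 56.077, so CaO mass = 56.077 g.
56.077/243.356 × 100 = 23.04 wt%.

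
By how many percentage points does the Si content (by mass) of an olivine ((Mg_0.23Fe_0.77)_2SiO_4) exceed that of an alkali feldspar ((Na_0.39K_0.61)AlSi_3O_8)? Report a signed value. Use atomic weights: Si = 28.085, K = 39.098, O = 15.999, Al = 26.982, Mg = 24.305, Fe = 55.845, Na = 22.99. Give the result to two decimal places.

M((Mg_0.23Fe_0.77)_2SiO_4) = 189.263 g/mol, so wt% Si = 28.085/189.263 × 100 = 14.84%.
M((Na_0.39K_0.61)AlSi_3O_8) = 272.045 g/mol, so wt% Si = 84.255/272.045 × 100 = 30.97%.
14.84 − 30.97 = -16.13 pp.

-16.13 percentage points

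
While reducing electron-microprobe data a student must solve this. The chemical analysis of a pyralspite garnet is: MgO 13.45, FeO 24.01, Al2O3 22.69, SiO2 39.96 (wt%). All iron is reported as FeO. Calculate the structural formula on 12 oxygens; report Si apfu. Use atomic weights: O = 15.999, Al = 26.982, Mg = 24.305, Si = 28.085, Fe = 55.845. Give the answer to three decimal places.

2.994 Si apfu

13.45 wt% MgO ÷ 40.304 g/mol = 0.33371 mol, giving 0.33371 Mg and 0.33371 O.
24.01 wt% FeO ÷ 71.844 g/mol = 0.33420 mol, giving 0.33420 Fe and 0.33420 O.
22.69 wt% Al2O3 ÷ 101.961 g/mol = 0.22254 mol, giving 0.44508 Al and 0.66762 O.
39.96 wt% SiO2 ÷ 60.083 g/mol = 0.66508 mol, giving 0.66508 Si and 1.33016 O.
Oxygen sums to 2.66569; scaling by 12/2.66569 = 4.50165 puts the formula on 12 O.
Si: 0.66508 × 4.50165 = 2.994 atoms per formula unit.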